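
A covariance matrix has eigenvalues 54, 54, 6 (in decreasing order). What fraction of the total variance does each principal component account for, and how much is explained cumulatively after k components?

Step 1 — total variance = trace(Sigma) = Σ λ_i = 54 + 54 + 6 = 114.

Step 2 — fraction explained by component i = λ_i / Σ λ:
  PC1: 54/114 = 0.4737
  PC2: 54/114 = 0.4737
  PC3: 6/114 = 0.0526

Step 3 — cumulative fraction after k components = (λ_1 + ... + λ_k) / Σ λ:
  k = 1: 54/114 = 0.4737
  k = 2: (54 + 54)/114 = 108/114 = 0.9474
  k = 3: (54 + 54 + 6)/114 = 114/114 = 1

Summary (fraction, with percent):

explained: PC1 0.4737 (47.37%), PC2 0.4737 (47.37%), PC3 0.0526 (5.26%);  cumulative: 0.4737, 0.9474, 1


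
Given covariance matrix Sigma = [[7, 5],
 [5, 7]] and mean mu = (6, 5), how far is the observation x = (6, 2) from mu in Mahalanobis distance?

Step 1 — centre the observation: (x - mu) = (0, -3).

Step 2 — invert Sigma. det(Sigma) = 7·7 - (5)² = 24.
  Sigma^{-1} = (1/det) · [[d, -b], [-b, a]] = [[0.2917, -0.2083],
 [-0.2083, 0.2917]].

Step 3 — form the quadratic (x - mu)^T · Sigma^{-1} · (x - mu):
  Sigma^{-1} · (x - mu) = (0.625, -0.875).
  (x - mu)^T · [Sigma^{-1} · (x - mu)] = (0)·(0.625) + (-3)·(-0.875) = 2.625.

Step 4 — take square root: d = √(2.625) ≈ 1.6202.

d(x, mu) = √(2.625) ≈ 1.6202


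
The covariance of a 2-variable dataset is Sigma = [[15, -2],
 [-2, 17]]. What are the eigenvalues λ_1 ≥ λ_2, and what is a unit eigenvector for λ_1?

Step 1 — characteristic polynomial of 2×2 Sigma:
  det(Sigma - λI) = λ² - trace · λ + det = 0.
  trace = 15 + 17 = 32, det = 15·17 - (-2)² = 251.
Step 2 — discriminant:
  Δ = trace² - 4·det = 1024 - 1004 = 20.
Step 3 — eigenvalues:
  λ = (trace ± √Δ)/2 = (32 ± 4.4721)/2,
  λ_1 = 18.2361,  λ_2 = 13.7639.

Step 4 — unit eigenvector for λ_1: solve (Sigma - λ_1 I)v = 0. First row:
  (15 - 18.2361)·v_x + (-2)·v_y = 0, i.e. (-3.2361)·v_x + (-2)·v_y = 0,
  so v ∝ (b, λ_1 - a) = (-2, 3.2361); multiply by -1 so the first entry is positive: u = (2, -3.2361).
  ||u|| = √((2)² + (-3.2361)²) = √(14.4721) ≈ 3.8042,
  v_1 = u/||u|| ≈ (0.5257, -0.8507) (||v_1|| = 1).

λ_1 = 18.2361,  λ_2 = 13.7639;  v_1 ≈ (0.5257, -0.8507)


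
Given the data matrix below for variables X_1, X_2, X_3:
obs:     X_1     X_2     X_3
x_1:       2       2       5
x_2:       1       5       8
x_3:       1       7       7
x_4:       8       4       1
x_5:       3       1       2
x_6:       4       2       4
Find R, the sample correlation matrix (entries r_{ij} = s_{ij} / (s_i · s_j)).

Step 1 — column means:
  mean(X_1) = (2 + 1 + 1 + 8 + 3 + 4) / 6 = 19/6 = 3.1667
  mean(X_2) = (2 + 5 + 7 + 4 + 1 + 2) / 6 = 21/6 = 3.5
  mean(X_3) = (5 + 8 + 7 + 1 + 2 + 4) / 6 = 27/6 = 4.5

Step 2 — sample variances and covariances s[i,j] = (1/(n-1)) · Σ_k (x_{k,i} - mean_i) · (x_{k,j} - mean_j), with n-1 = 5:
  s[X_1,X_1] = ((-1.1667)·(-1.1667) + (-2.1667)·(-2.1667) + (-2.1667)·(-2.1667) + (4.8333)·(4.8333) + (-0.1667)·(-0.1667) + (0.8333)·(0.8333)) / 5 = 34.8333/5 = 6.9667
  s[X_1,X_2] = ((-1.1667)·(-1.5) + (-2.1667)·(1.5) + (-2.1667)·(3.5) + (4.8333)·(0.5) + (-0.1667)·(-2.5) + (0.8333)·(-1.5)) / 5 = -7.5/5 = -1.5
  s[X_1,X_3] = ((-1.1667)·(0.5) + (-2.1667)·(3.5) + (-2.1667)·(2.5) + (4.8333)·(-3.5) + (-0.1667)·(-2.5) + (0.8333)·(-0.5)) / 5 = -30.5/5 = -6.1
  s[X_2,X_2] = ((-1.5)·(-1.5) + (1.5)·(1.5) + (3.5)·(3.5) + (0.5)·(0.5) + (-2.5)·(-2.5) + (-1.5)·(-1.5)) / 5 = 25.5/5 = 5.1
  s[X_2,X_3] = ((-1.5)·(0.5) + (1.5)·(3.5) + (3.5)·(2.5) + (0.5)·(-3.5) + (-2.5)·(-2.5) + (-1.5)·(-0.5)) / 5 = 18.5/5 = 3.7
  s[X_3,X_3] = ((0.5)·(0.5) + (3.5)·(3.5) + (2.5)·(2.5) + (-3.5)·(-3.5) + (-2.5)·(-2.5) + (-0.5)·(-0.5)) / 5 = 37.5/5 = 7.5
  Sample standard deviations s_i = √(s[i,i]):
  s(X_1) = √(6.9667) = 2.6394
  s(X_2) = √(5.1) = 2.2583
  s(X_3) = √(7.5) = 2.7386

Step 3 — r_{ij} = s_{ij} / (s_i · s_j):
  r[X_1,X_1] = 1 (diagonal).
  r[X_1,X_2] = -1.5 / (2.6394 · 2.2583) = -1.5 / 5.9607 = -0.2516
  r[X_1,X_3] = -6.1 / (2.6394 · 2.7386) = -6.1 / 7.2284 = -0.8439
  r[X_2,X_2] = 1 (diagonal).
  r[X_2,X_3] = 3.7 / (2.2583 · 2.7386) = 3.7 / 6.1847 = 0.5983
  r[X_3,X_3] = 1 (diagonal).

R is symmetric with unit diagonal. Assembling:

R = [[1, -0.2516, -0.8439],
 [-0.2516, 1, 0.5983],
 [-0.8439, 0.5983, 1]]


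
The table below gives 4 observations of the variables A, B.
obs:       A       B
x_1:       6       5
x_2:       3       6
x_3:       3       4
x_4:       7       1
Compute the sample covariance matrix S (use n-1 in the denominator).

Step 1 — column means:
  mean(A) = (6 + 3 + 3 + 7) / 4 = 19/4 = 4.75
  mean(B) = (5 + 6 + 4 + 1) / 4 = 16/4 = 4

Step 2 — sample covariance S[i,j] = (1/(n-1)) · Σ_k (x_{k,i} - mean_i) · (x_{k,j} - mean_j), with n-1 = 3.
  S[A,A] = ((1.25)·(1.25) + (-1.75)·(-1.75) + (-1.75)·(-1.75) + (2.25)·(2.25)) / 3 = 12.75/3 = 4.25
  S[A,B] = ((1.25)·(1) + (-1.75)·(2) + (-1.75)·(0) + (2.25)·(-3)) / 3 = -9/3 = -3
  S[B,B] = ((1)·(1) + (2)·(2) + (0)·(0) + (-3)·(-3)) / 3 = 14/3 = 4.6667

S is symmetric (S[j,i] = S[i,j]). Assembling:

S = [[4.25, -3],
 [-3, 4.6667]]


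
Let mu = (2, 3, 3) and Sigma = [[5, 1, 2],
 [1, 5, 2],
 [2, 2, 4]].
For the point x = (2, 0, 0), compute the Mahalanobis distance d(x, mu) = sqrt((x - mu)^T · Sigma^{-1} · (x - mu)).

Step 1 — centre the observation: (x - mu) = (0, -3, -3).

Step 2 — invert Sigma (cofactor / det for 3×3, or solve directly):
  Sigma^{-1} = [[0.25, 0, -0.125],
 [0, 0.25, -0.125],
 [-0.125, -0.125, 0.375]].

Step 3 — form the quadratic (x - mu)^T · Sigma^{-1} · (x - mu):
  Sigma^{-1} · (x - mu) = (0.375, -0.375, -0.75).
  (x - mu)^T · [Sigma^{-1} · (x - mu)] = (0)·(0.375) + (-3)·(-0.375) + (-3)·(-0.75) = 3.375.

Step 4 — take square root: d = √(3.375) ≈ 1.8371.

d(x, mu) = √(3.375) ≈ 1.8371


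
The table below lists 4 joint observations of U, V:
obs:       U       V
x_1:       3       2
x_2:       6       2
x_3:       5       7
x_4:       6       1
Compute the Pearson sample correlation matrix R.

Step 1 — column means:
  mean(U) = (3 + 6 + 5 + 6) / 4 = 20/4 = 5
  mean(V) = (2 + 2 + 7 + 1) / 4 = 12/4 = 3

Step 2 — sample variances and covariances s[i,j] = (1/(n-1)) · Σ_k (x_{k,i} - mean_i) · (x_{k,j} - mean_j), with n-1 = 3:
  s[U,U] = ((-2)·(-2) + (1)·(1) + (0)·(0) + (1)·(1)) / 3 = 6/3 = 2
  s[U,V] = ((-2)·(-1) + (1)·(-1) + (0)·(4) + (1)·(-2)) / 3 = -1/3 = -0.3333
  s[V,V] = ((-1)·(-1) + (-1)·(-1) + (4)·(4) + (-2)·(-2)) / 3 = 22/3 = 7.3333
  Sample standard deviations s_i = √(s[i,i]):
  s(U) = √(2) = 1.4142
  s(V) = √(7.3333) = 2.708

Step 3 — r_{ij} = s_{ij} / (s_i · s_j):
  r[U,U] = 1 (diagonal).
  r[U,V] = -0.3333 / (1.4142 · 2.708) = -0.3333 / 3.8297 = -0.087
  r[V,V] = 1 (diagonal).

R is symmetric with unit diagonal. Assembling:

R = [[1, -0.087],
 [-0.087, 1]]


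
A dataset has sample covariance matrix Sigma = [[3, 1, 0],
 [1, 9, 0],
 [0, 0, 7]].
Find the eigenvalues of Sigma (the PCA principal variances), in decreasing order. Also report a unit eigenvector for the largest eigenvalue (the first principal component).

Step 1 — characteristic polynomial p(λ) = det(λI - Sigma) = λ³ - tr·λ² + c_1·λ - det, where tr = trace, c_1 = sum of the principal 2×2 minors, det = det(Sigma):
  tr = 3 + 9 + 7 = 19,
  c_1 = (3·9 - (1)²) + (3·7 - (0)²) + (9·7 - (0)²) = 26 + 21 + 63 = 110,
  det = 3·(9·7 - (0)²) - (1)·((1)·7 - (0)·(0)) + (0)·((1)·(0) - 9·(0)) = 3·(63) - (1)·(7) + (0)·(0) = 182.
  So p(λ) = λ³ - 19λ² + 110λ - 182.
Step 2 — look for an integer root (rational root theorem: any rational root is an integer divisor of 182). Testing λ = 7:
  p(7) = 343 - 931 + 770 - 182 = 0  ✓
  Dividing out (λ - 7): p(λ) = (λ - 7)(λ² - 12λ + 26).
Step 3 — remaining eigenvalues from the quadratic λ² - 12λ + 26 = 0:
  Δ = 12² - 4·26 = 144 - 104 = 40,  λ = (12 ± √40)/2 = (12 ± 6.3246)/2 ≈ 9.1623 or 2.8377.
  Sorted: λ_1 = 9.1623,  λ_2 = 7,  λ_3 = 2.8377  (check: sum = 19 = tr ✓).

Step 4 — unit eigenvector for λ_1 ≈ 9.1623: v spans the null space of (Sigma - λ_1 I), whose rows are
  r_1 = (-6.1623, 1, 0),  r_2 = (1, -0.1623, 0),  r_3 = (0, 0, -2.1623).
  v is orthogonal to every row, so take v ∝ r_1 × r_3 = ((1)·(-2.1623) - (0)·(0), (0)·(0) - (-6.1623)·(-2.1623), (-6.1623)·(0) - (1)·(0)) ≈ (-2.1623, -13.3246, 0).
  Rescale (multiply by -1 so the first nonzero entry is positive): u = (2.1623, 13.3246, 0).
  ||u|| = √((2.1623)² + (13.3246)² + (0)²) = √(182.2192) ≈ 13.4989,  v_1 = u/||u|| ≈ (0.1602, 0.9871, 0) (||v_1|| = 1).

λ_1 = 9.1623,  λ_2 = 7,  λ_3 = 2.8377;  v_1 ≈ (0.1602, 0.9871, 0)


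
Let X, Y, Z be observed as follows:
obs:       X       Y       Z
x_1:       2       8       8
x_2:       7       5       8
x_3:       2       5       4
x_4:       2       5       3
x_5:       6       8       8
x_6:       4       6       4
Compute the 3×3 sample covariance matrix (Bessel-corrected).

Step 1 — column means:
  mean(X) = (2 + 7 + 2 + 2 + 6 + 4) / 6 = 23/6 = 3.8333
  mean(Y) = (8 + 5 + 5 + 5 + 8 + 6) / 6 = 37/6 = 6.1667
  mean(Z) = (8 + 8 + 4 + 3 + 8 + 4) / 6 = 35/6 = 5.8333

Step 2 — sample covariance S[i,j] = (1/(n-1)) · Σ_k (x_{k,i} - mean_i) · (x_{k,j} - mean_j), with n-1 = 5.
  S[X,X] = ((-1.8333)·(-1.8333) + (3.1667)·(3.1667) + (-1.8333)·(-1.8333) + (-1.8333)·(-1.8333) + (2.1667)·(2.1667) + (0.1667)·(0.1667)) / 5 = 24.8333/5 = 4.9667
  S[X,Y] = ((-1.8333)·(1.8333) + (3.1667)·(-1.1667) + (-1.8333)·(-1.1667) + (-1.8333)·(-1.1667) + (2.1667)·(1.8333) + (0.1667)·(-0.1667)) / 5 = 1.1667/5 = 0.2333
  S[X,Z] = ((-1.8333)·(2.1667) + (3.1667)·(2.1667) + (-1.8333)·(-1.8333) + (-1.8333)·(-2.8333) + (2.1667)·(2.1667) + (0.1667)·(-1.8333)) / 5 = 15.8333/5 = 3.1667
  S[Y,Y] = ((1.8333)·(1.8333) + (-1.1667)·(-1.1667) + (-1.1667)·(-1.1667) + (-1.1667)·(-1.1667) + (1.8333)·(1.8333) + (-0.1667)·(-0.1667)) / 5 = 10.8333/5 = 2.1667
  S[Y,Z] = ((1.8333)·(2.1667) + (-1.1667)·(2.1667) + (-1.1667)·(-1.8333) + (-1.1667)·(-2.8333) + (1.8333)·(2.1667) + (-0.1667)·(-1.8333)) / 5 = 11.1667/5 = 2.2333
  S[Z,Z] = ((2.1667)·(2.1667) + (2.1667)·(2.1667) + (-1.8333)·(-1.8333) + (-2.8333)·(-2.8333) + (2.1667)·(2.1667) + (-1.8333)·(-1.8333)) / 5 = 28.8333/5 = 5.7667

S is symmetric (S[j,i] = S[i,j]). Assembling:

S = [[4.9667, 0.2333, 3.1667],
 [0.2333, 2.1667, 2.2333],
 [3.1667, 2.2333, 5.7667]]


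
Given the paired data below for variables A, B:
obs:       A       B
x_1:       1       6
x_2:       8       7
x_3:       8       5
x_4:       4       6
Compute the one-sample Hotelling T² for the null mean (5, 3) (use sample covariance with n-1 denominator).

Step 1 — sample mean vector:
  mean(A) = (1 + 8 + 8 + 4) / 4 = 21/4 = 5.25
  mean(B) = (6 + 7 + 5 + 6) / 4 = 24/4 = 6
  x̄ = (5.25, 6),  deviation x̄ - mu_0 = (5.25, 6) - (5, 3) = (0.25, 3).

Step 2 — sample covariance matrix, S[i,j] = (1/(n-1)) · Σ_k (x_{k,i} - mean_i) · (x_{k,j} - mean_j), divisor n-1 = 3:
  S[A,A] = ((-4.25)·(-4.25) + (2.75)·(2.75) + (2.75)·(2.75) + (-1.25)·(-1.25)) / 3 = 34.75/3 = 11.5833
  S[A,B] = ((-4.25)·(0) + (2.75)·(1) + (2.75)·(-1) + (-1.25)·(0)) / 3 = 0/3 = 0
  S[B,B] = ((0)·(0) + (1)·(1) + (-1)·(-1) + (0)·(0)) / 3 = 2/3 = 0.6667
  S = [[11.5833, 0],
 [0, 0.6667]].

Step 3 — invert S. det(S) = 11.5833·0.6667 - (0)² = 7.7222.
  S^{-1} = (1/det) · [[d, -b], [-b, a]] = [[0.0863, 0],
 [0, 1.5]].

Step 4 — quadratic form (x̄ - mu_0)^T · S^{-1} · (x̄ - mu_0):
  S^{-1} · (x̄ - mu_0) = (0.0216, 4.5),
  (x̄ - mu_0)^T · [...] = (0.25)·(0.0216) + (3)·(4.5) = 13.5054.

Step 5 — scale by n: T² = 4 · 13.5054 = 54.0216.

T² ≈ 54.0216


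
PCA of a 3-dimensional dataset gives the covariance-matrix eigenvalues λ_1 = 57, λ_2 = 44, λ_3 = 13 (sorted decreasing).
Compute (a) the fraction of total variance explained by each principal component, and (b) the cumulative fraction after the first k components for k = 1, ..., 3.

Step 1 — total variance = trace(Sigma) = Σ λ_i = 57 + 44 + 13 = 114.

Step 2 — fraction explained by component i = λ_i / Σ λ:
  PC1: 57/114 = 0.5
  PC2: 44/114 = 0.386
  PC3: 13/114 = 0.114

Step 3 — cumulative fraction after k components = (λ_1 + ... + λ_k) / Σ λ:
  k = 1: 57/114 = 0.5
  k = 2: (57 + 44)/114 = 101/114 = 0.886
  k = 3: (57 + 44 + 13)/114 = 114/114 = 1

Summary (fraction, with percent):

explained: PC1 0.5 (50%), PC2 0.386 (38.6%), PC3 0.114 (11.4%);  cumulative: 0.5, 0.886, 1


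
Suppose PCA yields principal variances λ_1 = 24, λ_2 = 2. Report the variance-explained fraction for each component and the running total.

Step 1 — total variance = trace(Sigma) = Σ λ_i = 24 + 2 = 26.

Step 2 — fraction explained by component i = λ_i / Σ λ:
  PC1: 24/26 = 0.9231
  PC2: 2/26 = 0.0769

Step 3 — cumulative fraction after k components = (λ_1 + ... + λ_k) / Σ λ:
  k = 1: 24/26 = 0.9231
  k = 2: (24 + 2)/26 = 26/26 = 1

Summary (fraction, with percent):

explained: PC1 0.9231 (92.31%), PC2 0.0769 (7.69%);  cumulative: 0.9231, 1


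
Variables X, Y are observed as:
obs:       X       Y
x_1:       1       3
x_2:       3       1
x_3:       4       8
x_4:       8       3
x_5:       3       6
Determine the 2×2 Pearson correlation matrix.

Step 1 — column means:
  mean(X) = (1 + 3 + 4 + 8 + 3) / 5 = 19/5 = 3.8
  mean(Y) = (3 + 1 + 8 + 3 + 6) / 5 = 21/5 = 4.2

Step 2 — sample variances and covariances s[i,j] = (1/(n-1)) · Σ_k (x_{k,i} - mean_i) · (x_{k,j} - mean_j), with n-1 = 4:
  s[X,X] = ((-2.8)·(-2.8) + (-0.8)·(-0.8) + (0.2)·(0.2) + (4.2)·(4.2) + (-0.8)·(-0.8)) / 4 = 26.8/4 = 6.7
  s[X,Y] = ((-2.8)·(-1.2) + (-0.8)·(-3.2) + (0.2)·(3.8) + (4.2)·(-1.2) + (-0.8)·(1.8)) / 4 = 0.2/4 = 0.05
  s[Y,Y] = ((-1.2)·(-1.2) + (-3.2)·(-3.2) + (3.8)·(3.8) + (-1.2)·(-1.2) + (1.8)·(1.8)) / 4 = 30.8/4 = 7.7
  Sample standard deviations s_i = √(s[i,i]):
  s(X) = √(6.7) = 2.5884
  s(Y) = √(7.7) = 2.7749

Step 3 — r_{ij} = s_{ij} / (s_i · s_j):
  r[X,X] = 1 (diagonal).
  r[X,Y] = 0.05 / (2.5884 · 2.7749) = 0.05 / 7.1826 = 0.007
  r[Y,Y] = 1 (diagonal).

R is symmetric with unit diagonal. Assembling:

R = [[1, 0.007],
 [0.007, 1]]


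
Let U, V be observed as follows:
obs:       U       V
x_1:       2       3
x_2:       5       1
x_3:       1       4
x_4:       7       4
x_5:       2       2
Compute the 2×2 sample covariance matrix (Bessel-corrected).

Step 1 — column means:
  mean(U) = (2 + 5 + 1 + 7 + 2) / 5 = 17/5 = 3.4
  mean(V) = (3 + 1 + 4 + 4 + 2) / 5 = 14/5 = 2.8

Step 2 — sample covariance S[i,j] = (1/(n-1)) · Σ_k (x_{k,i} - mean_i) · (x_{k,j} - mean_j), with n-1 = 4.
  S[U,U] = ((-1.4)·(-1.4) + (1.6)·(1.6) + (-2.4)·(-2.4) + (3.6)·(3.6) + (-1.4)·(-1.4)) / 4 = 25.2/4 = 6.3
  S[U,V] = ((-1.4)·(0.2) + (1.6)·(-1.8) + (-2.4)·(1.2) + (3.6)·(1.2) + (-1.4)·(-0.8)) / 4 = -0.6/4 = -0.15
  S[V,V] = ((0.2)·(0.2) + (-1.8)·(-1.8) + (1.2)·(1.2) + (1.2)·(1.2) + (-0.8)·(-0.8)) / 4 = 6.8/4 = 1.7

S is symmetric (S[j,i] = S[i,j]). Assembling:

S = [[6.3, -0.15],
 [-0.15, 1.7]]


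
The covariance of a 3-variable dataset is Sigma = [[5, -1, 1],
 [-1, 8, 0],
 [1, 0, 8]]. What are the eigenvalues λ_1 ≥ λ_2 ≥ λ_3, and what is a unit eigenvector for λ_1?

Step 1 — characteristic polynomial p(λ) = det(λI - Sigma) = λ³ - tr·λ² + c_1·λ - det, where tr = trace, c_1 = sum of the principal 2×2 minors, det = det(Sigma):
  tr = 5 + 8 + 8 = 21,
  c_1 = (5·8 - (-1)²) + (5·8 - (1)²) + (8·8 - (0)²) = 39 + 39 + 64 = 142,
  det = 5·(8·8 - (0)²) - (-1)·((-1)·8 - (0)·(1)) + (1)·((-1)·(0) - 8·(1)) = 5·(64) - (-1)·(-8) + (1)·(-8) = 304.
  So p(λ) = λ³ - 21λ² + 142λ - 304.
Step 2 — look for an integer root (rational root theorem: any rational root is an integer divisor of 304). Testing λ = 8:
  p(8) = 512 - 1344 + 1136 - 304 = 0  ✓
  Dividing out (λ - 8): p(λ) = (λ - 8)(λ² - 13λ + 38).
Step 3 — remaining eigenvalues from the quadratic λ² - 13λ + 38 = 0:
  Δ = 13² - 4·38 = 169 - 152 = 17,  λ = (13 ± √17)/2 = (13 ± 4.1231)/2 ≈ 8.5616 or 4.4384.
  Sorted: λ_1 = 8.5616,  λ_2 = 8,  λ_3 = 4.4384  (check: sum = 21 = tr ✓).

Step 4 — unit eigenvector for λ_1 ≈ 8.5616: v spans the null space of (Sigma - λ_1 I), whose rows are
  r_1 = (-3.5616, -1, 1),  r_2 = (-1, -0.5616, 0),  r_3 = (1, 0, -0.5616).
  v is orthogonal to every row, so take v ∝ r_1 × r_2 = ((-1)·(0) - (1)·(-0.5616), (1)·(-1) - (-3.5616)·(0), (-3.5616)·(-0.5616) - (-1)·(-1)) ≈ (0.5616, -1, 1).
  Let u = (0.5616, -1, 1).
  ||u|| = √((0.5616)² + (-1)² + (1)²) = √(2.3153) ≈ 1.5216,  v_1 = u/||u|| ≈ (0.369, -0.6572, 0.6572) (||v_1|| = 1).

λ_1 = 8.5616,  λ_2 = 8,  λ_3 = 4.4384;  v_1 ≈ (0.369, -0.6572, 0.6572)


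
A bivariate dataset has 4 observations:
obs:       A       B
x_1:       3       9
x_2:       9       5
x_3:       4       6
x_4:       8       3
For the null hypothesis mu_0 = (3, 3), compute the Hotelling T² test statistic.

Step 1 — sample mean vector:
  mean(A) = (3 + 9 + 4 + 8) / 4 = 24/4 = 6
  mean(B) = (9 + 5 + 6 + 3) / 4 = 23/4 = 5.75
  x̄ = (6, 5.75),  deviation x̄ - mu_0 = (6, 5.75) - (3, 3) = (3, 2.75).

Step 2 — sample covariance matrix, S[i,j] = (1/(n-1)) · Σ_k (x_{k,i} - mean_i) · (x_{k,j} - mean_j), divisor n-1 = 3:
  S[A,A] = ((-3)·(-3) + (3)·(3) + (-2)·(-2) + (2)·(2)) / 3 = 26/3 = 8.6667
  S[A,B] = ((-3)·(3.25) + (3)·(-0.75) + (-2)·(0.25) + (2)·(-2.75)) / 3 = -18/3 = -6
  S[B,B] = ((3.25)·(3.25) + (-0.75)·(-0.75) + (0.25)·(0.25) + (-2.75)·(-2.75)) / 3 = 18.75/3 = 6.25
  S = [[8.6667, -6],
 [-6, 6.25]].

Step 3 — invert S. det(S) = 8.6667·6.25 - (-6)² = 18.1667.
  S^{-1} = (1/det) · [[d, -b], [-b, a]] = [[0.344, 0.3303],
 [0.3303, 0.4771]].

Step 4 — quadratic form (x̄ - mu_0)^T · S^{-1} · (x̄ - mu_0):
  S^{-1} · (x̄ - mu_0) = (1.9404, 2.3028),
  (x̄ - mu_0)^T · [...] = (3)·(1.9404) + (2.75)·(2.3028) = 12.1537.

Step 5 — scale by n: T² = 4 · 12.1537 = 48.6147.

T² ≈ 48.6147


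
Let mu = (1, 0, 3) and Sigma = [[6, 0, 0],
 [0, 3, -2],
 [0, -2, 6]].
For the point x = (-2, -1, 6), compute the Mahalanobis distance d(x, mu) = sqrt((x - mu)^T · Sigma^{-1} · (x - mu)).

Step 1 — centre the observation: (x - mu) = (-3, -1, 3).

Step 2 — invert Sigma (cofactor / det for 3×3, or solve directly):
  Sigma^{-1} = [[0.1667, 0, 0],
 [0, 0.4286, 0.1429],
 [0, 0.1429, 0.2143]].

Step 3 — form the quadratic (x - mu)^T · Sigma^{-1} · (x - mu):
  Sigma^{-1} · (x - mu) = (-0.5, 0, 0.5).
  (x - mu)^T · [Sigma^{-1} · (x - mu)] = (-3)·(-0.5) + (-1)·(0) + (3)·(0.5) = 3.

Step 4 — take square root: d = √(3) ≈ 1.7321.

d(x, mu) = √(3) ≈ 1.7321


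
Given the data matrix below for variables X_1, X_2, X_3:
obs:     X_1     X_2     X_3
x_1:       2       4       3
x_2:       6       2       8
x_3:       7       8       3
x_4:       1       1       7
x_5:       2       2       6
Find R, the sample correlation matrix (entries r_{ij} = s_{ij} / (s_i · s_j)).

Step 1 — column means:
  mean(X_1) = (2 + 6 + 7 + 1 + 2) / 5 = 18/5 = 3.6
  mean(X_2) = (4 + 2 + 8 + 1 + 2) / 5 = 17/5 = 3.4
  mean(X_3) = (3 + 8 + 3 + 7 + 6) / 5 = 27/5 = 5.4

Step 2 — sample variances and covariances s[i,j] = (1/(n-1)) · Σ_k (x_{k,i} - mean_i) · (x_{k,j} - mean_j), with n-1 = 4:
  s[X_1,X_1] = ((-1.6)·(-1.6) + (2.4)·(2.4) + (3.4)·(3.4) + (-2.6)·(-2.6) + (-1.6)·(-1.6)) / 4 = 29.2/4 = 7.3
  s[X_1,X_2] = ((-1.6)·(0.6) + (2.4)·(-1.4) + (3.4)·(4.6) + (-2.6)·(-2.4) + (-1.6)·(-1.4)) / 4 = 19.8/4 = 4.95
  s[X_1,X_3] = ((-1.6)·(-2.4) + (2.4)·(2.6) + (3.4)·(-2.4) + (-2.6)·(1.6) + (-1.6)·(0.6)) / 4 = -3.2/4 = -0.8
  s[X_2,X_2] = ((0.6)·(0.6) + (-1.4)·(-1.4) + (4.6)·(4.6) + (-2.4)·(-2.4) + (-1.4)·(-1.4)) / 4 = 31.2/4 = 7.8
  s[X_2,X_3] = ((0.6)·(-2.4) + (-1.4)·(2.6) + (4.6)·(-2.4) + (-2.4)·(1.6) + (-1.4)·(0.6)) / 4 = -20.8/4 = -5.2
  s[X_3,X_3] = ((-2.4)·(-2.4) + (2.6)·(2.6) + (-2.4)·(-2.4) + (1.6)·(1.6) + (0.6)·(0.6)) / 4 = 21.2/4 = 5.3
  Sample standard deviations s_i = √(s[i,i]):
  s(X_1) = √(7.3) = 2.7019
  s(X_2) = √(7.8) = 2.7928
  s(X_3) = √(5.3) = 2.3022

Step 3 — r_{ij} = s_{ij} / (s_i · s_j):
  r[X_1,X_1] = 1 (diagonal).
  r[X_1,X_2] = 4.95 / (2.7019 · 2.7928) = 4.95 / 7.5459 = 0.656
  r[X_1,X_3] = -0.8 / (2.7019 · 2.3022) = -0.8 / 6.2201 = -0.1286
  r[X_2,X_2] = 1 (diagonal).
  r[X_2,X_3] = -5.2 / (2.7928 · 2.3022) = -5.2 / 6.4296 = -0.8088
  r[X_3,X_3] = 1 (diagonal).

R is symmetric with unit diagonal. Assembling:

R = [[1, 0.656, -0.1286],
 [0.656, 1, -0.8088],
 [-0.1286, -0.8088, 1]]


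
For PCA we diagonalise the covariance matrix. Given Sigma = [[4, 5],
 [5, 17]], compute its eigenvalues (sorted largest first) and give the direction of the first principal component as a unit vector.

Step 1 — characteristic polynomial of 2×2 Sigma:
  det(Sigma - λI) = λ² - trace · λ + det = 0.
  trace = 4 + 17 = 21, det = 4·17 - (5)² = 43.
Step 2 — discriminant:
  Δ = trace² - 4·det = 441 - 172 = 269.
Step 3 — eigenvalues:
  λ = (trace ± √Δ)/2 = (21 ± 16.4012)/2,
  λ_1 = 18.7006,  λ_2 = 2.2994.

Step 4 — unit eigenvector for λ_1: solve (Sigma - λ_1 I)v = 0. First row:
  (4 - 18.7006)·v_x + (5)·v_y = 0, i.e. (-14.7006)·v_x + (5)·v_y = 0,
  so v ∝ (b, λ_1 - a) = (5, 14.7006) = u.
  ||u|| = √((5)² + (14.7006)²) = √(241.1079) ≈ 15.5277,
  v_1 = u/||u|| ≈ (0.322, 0.9467) (||v_1|| = 1).

λ_1 = 18.7006,  λ_2 = 2.2994;  v_1 ≈ (0.322, 0.9467)


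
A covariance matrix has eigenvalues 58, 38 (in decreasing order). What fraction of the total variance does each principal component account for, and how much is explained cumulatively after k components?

Step 1 — total variance = trace(Sigma) = Σ λ_i = 58 + 38 = 96.

Step 2 — fraction explained by component i = λ_i / Σ λ:
  PC1: 58/96 = 0.6042
  PC2: 38/96 = 0.3958

Step 3 — cumulative fraction after k components = (λ_1 + ... + λ_k) / Σ λ:
  k = 1: 58/96 = 0.6042
  k = 2: (58 + 38)/96 = 96/96 = 1

Summary (fraction, with percent):

explained: PC1 0.6042 (60.42%), PC2 0.3958 (39.58%);  cumulative: 0.6042, 1


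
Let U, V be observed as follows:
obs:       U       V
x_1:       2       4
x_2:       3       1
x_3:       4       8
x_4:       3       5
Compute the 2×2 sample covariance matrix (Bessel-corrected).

Step 1 — column means:
  mean(U) = (2 + 3 + 4 + 3) / 4 = 12/4 = 3
  mean(V) = (4 + 1 + 8 + 5) / 4 = 18/4 = 4.5

Step 2 — sample covariance S[i,j] = (1/(n-1)) · Σ_k (x_{k,i} - mean_i) · (x_{k,j} - mean_j), with n-1 = 3.
  S[U,U] = ((-1)·(-1) + (0)·(0) + (1)·(1) + (0)·(0)) / 3 = 2/3 = 0.6667
  S[U,V] = ((-1)·(-0.5) + (0)·(-3.5) + (1)·(3.5) + (0)·(0.5)) / 3 = 4/3 = 1.3333
  S[V,V] = ((-0.5)·(-0.5) + (-3.5)·(-3.5) + (3.5)·(3.5) + (0.5)·(0.5)) / 3 = 25/3 = 8.3333

S is symmetric (S[j,i] = S[i,j]). Assembling:

S = [[0.6667, 1.3333],
 [1.3333, 8.3333]]


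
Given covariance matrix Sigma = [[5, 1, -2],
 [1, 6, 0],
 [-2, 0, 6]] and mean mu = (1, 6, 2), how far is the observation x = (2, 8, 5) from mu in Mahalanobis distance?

Step 1 — centre the observation: (x - mu) = (1, 2, 3).

Step 2 — invert Sigma (cofactor / det for 3×3, or solve directly):
  Sigma^{-1} = [[0.24, -0.04, 0.08],
 [-0.04, 0.1733, -0.0133],
 [0.08, -0.0133, 0.1933]].

Step 3 — form the quadratic (x - mu)^T · Sigma^{-1} · (x - mu):
  Sigma^{-1} · (x - mu) = (0.4, 0.2667, 0.6333).
  (x - mu)^T · [Sigma^{-1} · (x - mu)] = (1)·(0.4) + (2)·(0.2667) + (3)·(0.6333) = 2.8333.

Step 4 — take square root: d = √(2.8333) ≈ 1.6833.

d(x, mu) = √(2.8333) ≈ 1.6833


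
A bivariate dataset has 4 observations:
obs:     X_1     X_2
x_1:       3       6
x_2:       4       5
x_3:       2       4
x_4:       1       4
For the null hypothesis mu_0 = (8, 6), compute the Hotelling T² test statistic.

Step 1 — sample mean vector:
  mean(X_1) = (3 + 4 + 2 + 1) / 4 = 10/4 = 2.5
  mean(X_2) = (6 + 5 + 4 + 4) / 4 = 19/4 = 4.75
  x̄ = (2.5, 4.75),  deviation x̄ - mu_0 = (2.5, 4.75) - (8, 6) = (-5.5, -1.25).

Step 2 — sample covariance matrix, S[i,j] = (1/(n-1)) · Σ_k (x_{k,i} - mean_i) · (x_{k,j} - mean_j), divisor n-1 = 3:
  S[X_1,X_1] = ((0.5)·(0.5) + (1.5)·(1.5) + (-0.5)·(-0.5) + (-1.5)·(-1.5)) / 3 = 5/3 = 1.6667
  S[X_1,X_2] = ((0.5)·(1.25) + (1.5)·(0.25) + (-0.5)·(-0.75) + (-1.5)·(-0.75)) / 3 = 2.5/3 = 0.8333
  S[X_2,X_2] = ((1.25)·(1.25) + (0.25)·(0.25) + (-0.75)·(-0.75) + (-0.75)·(-0.75)) / 3 = 2.75/3 = 0.9167
  S = [[1.6667, 0.8333],
 [0.8333, 0.9167]].

Step 3 — invert S. det(S) = 1.6667·0.9167 - (0.8333)² = 0.8333.
  S^{-1} = (1/det) · [[d, -b], [-b, a]] = [[1.1, -1],
 [-1, 2]].

Step 4 — quadratic form (x̄ - mu_0)^T · S^{-1} · (x̄ - mu_0):
  S^{-1} · (x̄ - mu_0) = (-4.8, 3),
  (x̄ - mu_0)^T · [...] = (-5.5)·(-4.8) + (-1.25)·(3) = 22.65.

Step 5 — scale by n: T² = 4 · 22.65 = 90.6.

T² ≈ 90.6


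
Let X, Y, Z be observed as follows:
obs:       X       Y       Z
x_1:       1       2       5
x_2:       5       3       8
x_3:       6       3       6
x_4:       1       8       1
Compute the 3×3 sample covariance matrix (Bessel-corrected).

Step 1 — column means:
  mean(X) = (1 + 5 + 6 + 1) / 4 = 13/4 = 3.25
  mean(Y) = (2 + 3 + 3 + 8) / 4 = 16/4 = 4
  mean(Z) = (5 + 8 + 6 + 1) / 4 = 20/4 = 5

Step 2 — sample covariance S[i,j] = (1/(n-1)) · Σ_k (x_{k,i} - mean_i) · (x_{k,j} - mean_j), with n-1 = 3.
  S[X,X] = ((-2.25)·(-2.25) + (1.75)·(1.75) + (2.75)·(2.75) + (-2.25)·(-2.25)) / 3 = 20.75/3 = 6.9167
  S[X,Y] = ((-2.25)·(-2) + (1.75)·(-1) + (2.75)·(-1) + (-2.25)·(4)) / 3 = -9/3 = -3
  S[X,Z] = ((-2.25)·(0) + (1.75)·(3) + (2.75)·(1) + (-2.25)·(-4)) / 3 = 17/3 = 5.6667
  S[Y,Y] = ((-2)·(-2) + (-1)·(-1) + (-1)·(-1) + (4)·(4)) / 3 = 22/3 = 7.3333
  S[Y,Z] = ((-2)·(0) + (-1)·(3) + (-1)·(1) + (4)·(-4)) / 3 = -20/3 = -6.6667
  S[Z,Z] = ((0)·(0) + (3)·(3) + (1)·(1) + (-4)·(-4)) / 3 = 26/3 = 8.6667

S is symmetric (S[j,i] = S[i,j]). Assembling:

S = [[6.9167, -3, 5.6667],
 [-3, 7.3333, -6.6667],
 [5.6667, -6.6667, 8.6667]]


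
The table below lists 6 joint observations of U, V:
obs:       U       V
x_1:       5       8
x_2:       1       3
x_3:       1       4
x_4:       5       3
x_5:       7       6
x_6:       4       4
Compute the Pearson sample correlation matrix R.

Step 1 — column means:
  mean(U) = (5 + 1 + 1 + 5 + 7 + 4) / 6 = 23/6 = 3.8333
  mean(V) = (8 + 3 + 4 + 3 + 6 + 4) / 6 = 28/6 = 4.6667

Step 2 — sample variances and covariances s[i,j] = (1/(n-1)) · Σ_k (x_{k,i} - mean_i) · (x_{k,j} - mean_j), with n-1 = 5:
  s[U,U] = ((1.1667)·(1.1667) + (-2.8333)·(-2.8333) + (-2.8333)·(-2.8333) + (1.1667)·(1.1667) + (3.1667)·(3.1667) + (0.1667)·(0.1667)) / 5 = 28.8333/5 = 5.7667
  s[U,V] = ((1.1667)·(3.3333) + (-2.8333)·(-1.6667) + (-2.8333)·(-0.6667) + (1.1667)·(-1.6667) + (3.1667)·(1.3333) + (0.1667)·(-0.6667)) / 5 = 12.6667/5 = 2.5333
  s[V,V] = ((3.3333)·(3.3333) + (-1.6667)·(-1.6667) + (-0.6667)·(-0.6667) + (-1.6667)·(-1.6667) + (1.3333)·(1.3333) + (-0.6667)·(-0.6667)) / 5 = 19.3333/5 = 3.8667
  Sample standard deviations s_i = √(s[i,i]):
  s(U) = √(5.7667) = 2.4014
  s(V) = √(3.8667) = 1.9664

Step 3 — r_{ij} = s_{ij} / (s_i · s_j):
  r[U,U] = 1 (diagonal).
  r[U,V] = 2.5333 / (2.4014 · 1.9664) = 2.5333 / 4.7221 = 0.5365
  r[V,V] = 1 (diagonal).

R is symmetric with unit diagonal. Assembling:

R = [[1, 0.5365],
 [0.5365, 1]]


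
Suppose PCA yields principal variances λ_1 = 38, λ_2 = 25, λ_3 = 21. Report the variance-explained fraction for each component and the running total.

Step 1 — total variance = trace(Sigma) = Σ λ_i = 38 + 25 + 21 = 84.

Step 2 — fraction explained by component i = λ_i / Σ λ:
  PC1: 38/84 = 0.4524
  PC2: 25/84 = 0.2976
  PC3: 21/84 = 0.25

Step 3 — cumulative fraction after k components = (λ_1 + ... + λ_k) / Σ λ:
  k = 1: 38/84 = 0.4524
  k = 2: (38 + 25)/84 = 63/84 = 0.75
  k = 3: (38 + 25 + 21)/84 = 84/84 = 1

Summary (fraction, with percent):

explained: PC1 0.4524 (45.24%), PC2 0.2976 (29.76%), PC3 0.25 (25%);  cumulative: 0.4524, 0.75, 1


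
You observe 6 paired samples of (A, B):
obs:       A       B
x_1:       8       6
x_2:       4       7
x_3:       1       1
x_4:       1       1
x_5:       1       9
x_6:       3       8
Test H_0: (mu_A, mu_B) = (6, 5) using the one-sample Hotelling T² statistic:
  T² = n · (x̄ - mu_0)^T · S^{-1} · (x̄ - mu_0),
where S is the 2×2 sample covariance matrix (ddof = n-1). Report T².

Step 1 — sample mean vector:
  mean(A) = (8 + 4 + 1 + 1 + 1 + 3) / 6 = 18/6 = 3
  mean(B) = (6 + 7 + 1 + 1 + 9 + 8) / 6 = 32/6 = 5.3333
  x̄ = (3, 5.3333),  deviation x̄ - mu_0 = (3, 5.3333) - (6, 5) = (-3, 0.3333).

Step 2 — sample covariance matrix, S[i,j] = (1/(n-1)) · Σ_k (x_{k,i} - mean_i) · (x_{k,j} - mean_j), divisor n-1 = 5:
  S[A,A] = ((5)·(5) + (1)·(1) + (-2)·(-2) + (-2)·(-2) + (-2)·(-2) + (0)·(0)) / 5 = 38/5 = 7.6
  S[A,B] = ((5)·(0.6667) + (1)·(1.6667) + (-2)·(-4.3333) + (-2)·(-4.3333) + (-2)·(3.6667) + (0)·(2.6667)) / 5 = 15/5 = 3
  S[B,B] = ((0.6667)·(0.6667) + (1.6667)·(1.6667) + (-4.3333)·(-4.3333) + (-4.3333)·(-4.3333) + (3.6667)·(3.6667) + (2.6667)·(2.6667)) / 5 = 61.3333/5 = 12.2667
  S = [[7.6, 3],
 [3, 12.2667]].

Step 3 — invert S. det(S) = 7.6·12.2667 - (3)² = 84.2267.
  S^{-1} = (1/det) · [[d, -b], [-b, a]] = [[0.1456, -0.0356],
 [-0.0356, 0.0902]].

Step 4 — quadratic form (x̄ - mu_0)^T · S^{-1} · (x̄ - mu_0):
  S^{-1} · (x̄ - mu_0) = (-0.4488, 0.1369),
  (x̄ - mu_0)^T · [...] = (-3)·(-0.4488) + (0.3333)·(0.1369) = 1.392.

Step 5 — scale by n: T² = 6 · 1.392 = 8.3521.

T² ≈ 8.3521


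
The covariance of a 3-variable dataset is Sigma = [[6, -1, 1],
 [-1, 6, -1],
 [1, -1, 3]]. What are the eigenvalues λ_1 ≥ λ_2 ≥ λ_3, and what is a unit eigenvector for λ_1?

Step 1 — characteristic polynomial p(λ) = det(λI - Sigma) = λ³ - tr·λ² + c_1·λ - det, where tr = trace, c_1 = sum of the principal 2×2 minors, det = det(Sigma):
  tr = 6 + 6 + 3 = 15,
  c_1 = (6·6 - (-1)²) + (6·3 - (1)²) + (6·3 - (-1)²) = 35 + 17 + 17 = 69,
  det = 6·(6·3 - (-1)²) - (-1)·((-1)·3 - (-1)·(1)) + (1)·((-1)·(-1) - 6·(1)) = 6·(17) - (-1)·(-2) + (1)·(-5) = 95.
  So p(λ) = λ³ - 15λ² + 69λ - 95.
Step 2 — look for an integer root (rational root theorem: any rational root is an integer divisor of 95). Testing λ = 5:
  p(5) = 125 - 375 + 345 - 95 = 0  ✓
  Dividing out (λ - 5): p(λ) = (λ - 5)(λ² - 10λ + 19).
Step 3 — remaining eigenvalues from the quadratic λ² - 10λ + 19 = 0:
  Δ = 10² - 4·19 = 100 - 76 = 24,  λ = (10 ± √24)/2 = (10 ± 4.899)/2 ≈ 7.4495 or 2.5505.
  Sorted: λ_1 = 7.4495,  λ_2 = 5,  λ_3 = 2.5505  (check: sum = 15 = tr ✓).

Step 4 — unit eigenvector for λ_1 ≈ 7.4495: v spans the null space of (Sigma - λ_1 I), whose rows are
  r_1 = (-1.4495, -1, 1),  r_2 = (-1, -1.4495, -1),  r_3 = (1, -1, -4.4495).
  v is orthogonal to every row, so take v ∝ r_1 × r_2 = ((-1)·(-1) - (1)·(-1.4495), (1)·(-1) - (-1.4495)·(-1), (-1.4495)·(-1.4495) - (-1)·(-1)) ≈ (2.4495, -2.4495, 1.101).
  Let u = (2.4495, -2.4495, 1.101).
  ||u|| = √((2.4495)² + (-2.4495)² + (1.101)²) = √(13.2122) ≈ 3.6349,  v_1 = u/||u|| ≈ (0.6739, -0.6739, 0.3029) (||v_1|| = 1).

λ_1 = 7.4495,  λ_2 = 5,  λ_3 = 2.5505;  v_1 ≈ (0.6739, -0.6739, 0.3029)


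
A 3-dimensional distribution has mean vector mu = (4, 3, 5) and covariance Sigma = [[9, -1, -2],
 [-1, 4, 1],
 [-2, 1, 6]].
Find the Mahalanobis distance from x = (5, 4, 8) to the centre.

Step 1 — centre the observation: (x - mu) = (1, 1, 3).

Step 2 — invert Sigma (cofactor / det for 3×3, or solve directly):
  Sigma^{-1} = [[0.1217, 0.0212, 0.037],
 [0.0212, 0.2646, -0.037],
 [0.037, -0.037, 0.1852]].

Step 3 — form the quadratic (x - mu)^T · Sigma^{-1} · (x - mu):
  Sigma^{-1} · (x - mu) = (0.254, 0.1746, 0.5556).
  (x - mu)^T · [Sigma^{-1} · (x - mu)] = (1)·(0.254) + (1)·(0.1746) + (3)·(0.5556) = 2.0952.

Step 4 — take square root: d = √(2.0952) ≈ 1.4475.

d(x, mu) = √(2.0952) ≈ 1.4475


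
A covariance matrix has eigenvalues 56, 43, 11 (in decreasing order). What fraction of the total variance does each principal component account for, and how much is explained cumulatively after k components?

Step 1 — total variance = trace(Sigma) = Σ λ_i = 56 + 43 + 11 = 110.

Step 2 — fraction explained by component i = λ_i / Σ λ:
  PC1: 56/110 = 0.5091
  PC2: 43/110 = 0.3909
  PC3: 11/110 = 0.1

Step 3 — cumulative fraction after k components = (λ_1 + ... + λ_k) / Σ λ:
  k = 1: 56/110 = 0.5091
  k = 2: (56 + 43)/110 = 99/110 = 0.9
  k = 3: (56 + 43 + 11)/110 = 110/110 = 1

Summary (fraction, with percent):

explained: PC1 0.5091 (50.91%), PC2 0.3909 (39.09%), PC3 0.1 (10%);  cumulative: 0.5091, 0.9, 1


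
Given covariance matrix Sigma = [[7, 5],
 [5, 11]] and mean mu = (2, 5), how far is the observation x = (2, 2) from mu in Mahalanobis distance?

Step 1 — centre the observation: (x - mu) = (0, -3).

Step 2 — invert Sigma. det(Sigma) = 7·11 - (5)² = 52.
  Sigma^{-1} = (1/det) · [[d, -b], [-b, a]] = [[0.2115, -0.0962],
 [-0.0962, 0.1346]].

Step 3 — form the quadratic (x - mu)^T · Sigma^{-1} · (x - mu):
  Sigma^{-1} · (x - mu) = (0.2885, -0.4038).
  (x - mu)^T · [Sigma^{-1} · (x - mu)] = (0)·(0.2885) + (-3)·(-0.4038) = 1.2115.

Step 4 — take square root: d = √(1.2115) ≈ 1.1007.

d(x, mu) = √(1.2115) ≈ 1.1007


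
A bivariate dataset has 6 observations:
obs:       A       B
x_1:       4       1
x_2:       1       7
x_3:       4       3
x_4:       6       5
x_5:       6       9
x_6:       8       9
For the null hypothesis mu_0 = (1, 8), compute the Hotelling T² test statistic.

Step 1 — sample mean vector:
  mean(A) = (4 + 1 + 4 + 6 + 6 + 8) / 6 = 29/6 = 4.8333
  mean(B) = (1 + 7 + 3 + 5 + 9 + 9) / 6 = 34/6 = 5.6667
  x̄ = (4.8333, 5.6667),  deviation x̄ - mu_0 = (4.8333, 5.6667) - (1, 8) = (3.8333, -2.3333).

Step 2 — sample covariance matrix, S[i,j] = (1/(n-1)) · Σ_k (x_{k,i} - mean_i) · (x_{k,j} - mean_j), divisor n-1 = 5:
  S[A,A] = ((-0.8333)·(-0.8333) + (-3.8333)·(-3.8333) + (-0.8333)·(-0.8333) + (1.1667)·(1.1667) + (1.1667)·(1.1667) + (3.1667)·(3.1667)) / 5 = 28.8333/5 = 5.7667
  S[A,B] = ((-0.8333)·(-4.6667) + (-3.8333)·(1.3333) + (-0.8333)·(-2.6667) + (1.1667)·(-0.6667) + (1.1667)·(3.3333) + (3.1667)·(3.3333)) / 5 = 14.6667/5 = 2.9333
  S[B,B] = ((-4.6667)·(-4.6667) + (1.3333)·(1.3333) + (-2.6667)·(-2.6667) + (-0.6667)·(-0.6667) + (3.3333)·(3.3333) + (3.3333)·(3.3333)) / 5 = 53.3333/5 = 10.6667
  S = [[5.7667, 2.9333],
 [2.9333, 10.6667]].

Step 3 — invert S. det(S) = 5.7667·10.6667 - (2.9333)² = 52.9067.
  S^{-1} = (1/det) · [[d, -b], [-b, a]] = [[0.2016, -0.0554],
 [-0.0554, 0.109]].

Step 4 — quadratic form (x̄ - mu_0)^T · S^{-1} · (x̄ - mu_0):
  S^{-1} · (x̄ - mu_0) = (0.9022, -0.4669),
  (x̄ - mu_0)^T · [...] = (3.8333)·(0.9022) + (-2.3333)·(-0.4669) = 4.5478.

Step 5 — scale by n: T² = 6 · 4.5478 = 27.287.

T² ≈ 27.287


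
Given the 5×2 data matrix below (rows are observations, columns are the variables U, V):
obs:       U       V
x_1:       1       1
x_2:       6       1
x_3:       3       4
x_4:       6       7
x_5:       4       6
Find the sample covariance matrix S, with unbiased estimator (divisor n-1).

Step 1 — column means:
  mean(U) = (1 + 6 + 3 + 6 + 4) / 5 = 20/5 = 4
  mean(V) = (1 + 1 + 4 + 7 + 6) / 5 = 19/5 = 3.8

Step 2 — sample covariance S[i,j] = (1/(n-1)) · Σ_k (x_{k,i} - mean_i) · (x_{k,j} - mean_j), with n-1 = 4.
  S[U,U] = ((-3)·(-3) + (2)·(2) + (-1)·(-1) + (2)·(2) + (0)·(0)) / 4 = 18/4 = 4.5
  S[U,V] = ((-3)·(-2.8) + (2)·(-2.8) + (-1)·(0.2) + (2)·(3.2) + (0)·(2.2)) / 4 = 9/4 = 2.25
  S[V,V] = ((-2.8)·(-2.8) + (-2.8)·(-2.8) + (0.2)·(0.2) + (3.2)·(3.2) + (2.2)·(2.2)) / 4 = 30.8/4 = 7.7

S is symmetric (S[j,i] = S[i,j]). Assembling:

S = [[4.5, 2.25],
 [2.25, 7.7]]


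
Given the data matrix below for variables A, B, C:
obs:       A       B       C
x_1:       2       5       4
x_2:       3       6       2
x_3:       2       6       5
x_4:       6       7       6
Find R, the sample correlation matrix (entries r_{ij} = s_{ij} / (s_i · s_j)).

Step 1 — column means:
  mean(A) = (2 + 3 + 2 + 6) / 4 = 13/4 = 3.25
  mean(B) = (5 + 6 + 6 + 7) / 4 = 24/4 = 6
  mean(C) = (4 + 2 + 5 + 6) / 4 = 17/4 = 4.25

Step 2 — sample variances and covariances s[i,j] = (1/(n-1)) · Σ_k (x_{k,i} - mean_i) · (x_{k,j} - mean_j), with n-1 = 3:
  s[A,A] = ((-1.25)·(-1.25) + (-0.25)·(-0.25) + (-1.25)·(-1.25) + (2.75)·(2.75)) / 3 = 10.75/3 = 3.5833
  s[A,B] = ((-1.25)·(-1) + (-0.25)·(0) + (-1.25)·(0) + (2.75)·(1)) / 3 = 4/3 = 1.3333
  s[A,C] = ((-1.25)·(-0.25) + (-0.25)·(-2.25) + (-1.25)·(0.75) + (2.75)·(1.75)) / 3 = 4.75/3 = 1.5833
  s[B,B] = ((-1)·(-1) + (0)·(0) + (0)·(0) + (1)·(1)) / 3 = 2/3 = 0.6667
  s[B,C] = ((-1)·(-0.25) + (0)·(-2.25) + (0)·(0.75) + (1)·(1.75)) / 3 = 2/3 = 0.6667
  s[C,C] = ((-0.25)·(-0.25) + (-2.25)·(-2.25) + (0.75)·(0.75) + (1.75)·(1.75)) / 3 = 8.75/3 = 2.9167
  Sample standard deviations s_i = √(s[i,i]):
  s(A) = √(3.5833) = 1.893
  s(B) = √(0.6667) = 0.8165
  s(C) = √(2.9167) = 1.7078

Step 3 — r_{ij} = s_{ij} / (s_i · s_j):
  r[A,A] = 1 (diagonal).
  r[A,B] = 1.3333 / (1.893 · 0.8165) = 1.3333 / 1.5456 = 0.8627
  r[A,C] = 1.5833 / (1.893 · 1.7078) = 1.5833 / 3.2329 = 0.4898
  r[B,B] = 1 (diagonal).
  r[B,C] = 0.6667 / (0.8165 · 1.7078) = 0.6667 / 1.3944 = 0.4781
  r[C,C] = 1 (diagonal).

R is symmetric with unit diagonal. Assembling:

R = [[1, 0.8627, 0.4898],
 [0.8627, 1, 0.4781],
 [0.4898, 0.4781, 1]]


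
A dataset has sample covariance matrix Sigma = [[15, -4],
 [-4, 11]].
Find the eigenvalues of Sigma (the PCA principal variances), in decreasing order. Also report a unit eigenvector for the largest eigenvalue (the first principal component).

Step 1 — characteristic polynomial of 2×2 Sigma:
  det(Sigma - λI) = λ² - trace · λ + det = 0.
  trace = 15 + 11 = 26, det = 15·11 - (-4)² = 149.
Step 2 — discriminant:
  Δ = trace² - 4·det = 676 - 596 = 80.
Step 3 — eigenvalues:
  λ = (trace ± √Δ)/2 = (26 ± 8.9443)/2,
  λ_1 = 17.4721,  λ_2 = 8.5279.

Step 4 — unit eigenvector for λ_1: solve (Sigma - λ_1 I)v = 0. First row:
  (15 - 17.4721)·v_x + (-4)·v_y = 0, i.e. (-2.4721)·v_x + (-4)·v_y = 0,
  so v ∝ (b, λ_1 - a) = (-4, 2.4721); multiply by -1 so the first entry is positive: u = (4, -2.4721).
  ||u|| = √((4)² + (-2.4721)²) = √(22.1115) ≈ 4.7023,
  v_1 = u/||u|| ≈ (0.8507, -0.5257) (||v_1|| = 1).

λ_1 = 17.4721,  λ_2 = 8.5279;  v_1 ≈ (0.8507, -0.5257)


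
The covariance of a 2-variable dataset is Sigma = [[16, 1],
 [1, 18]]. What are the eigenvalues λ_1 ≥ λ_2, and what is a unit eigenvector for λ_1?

Step 1 — characteristic polynomial of 2×2 Sigma:
  det(Sigma - λI) = λ² - trace · λ + det = 0.
  trace = 16 + 18 = 34, det = 16·18 - (1)² = 287.
Step 2 — discriminant:
  Δ = trace² - 4·det = 1156 - 1148 = 8.
Step 3 — eigenvalues:
  λ = (trace ± √Δ)/2 = (34 ± 2.8284)/2,
  λ_1 = 18.4142,  λ_2 = 15.5858.

Step 4 — unit eigenvector for λ_1: solve (Sigma - λ_1 I)v = 0. First row:
  (16 - 18.4142)·v_x + (1)·v_y = 0, i.e. (-2.4142)·v_x + (1)·v_y = 0,
  so v ∝ (b, λ_1 - a) = (1, 2.4142) = u.
  ||u|| = √((1)² + (2.4142)²) = √(6.8284) ≈ 2.6131,
  v_1 = u/||u|| ≈ (0.3827, 0.9239) (||v_1|| = 1).

λ_1 = 18.4142,  λ_2 = 15.5858;  v_1 ≈ (0.3827, 0.9239)


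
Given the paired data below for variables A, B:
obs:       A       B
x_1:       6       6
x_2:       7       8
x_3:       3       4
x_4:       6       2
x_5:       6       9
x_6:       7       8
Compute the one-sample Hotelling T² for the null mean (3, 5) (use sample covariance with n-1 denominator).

Step 1 — sample mean vector:
  mean(A) = (6 + 7 + 3 + 6 + 6 + 7) / 6 = 35/6 = 5.8333
  mean(B) = (6 + 8 + 4 + 2 + 9 + 8) / 6 = 37/6 = 6.1667
  x̄ = (5.8333, 6.1667),  deviation x̄ - mu_0 = (5.8333, 6.1667) - (3, 5) = (2.8333, 1.1667).

Step 2 — sample covariance matrix, S[i,j] = (1/(n-1)) · Σ_k (x_{k,i} - mean_i) · (x_{k,j} - mean_j), divisor n-1 = 5:
  S[A,A] = ((0.1667)·(0.1667) + (1.1667)·(1.1667) + (-2.8333)·(-2.8333) + (0.1667)·(0.1667) + (0.1667)·(0.1667) + (1.1667)·(1.1667)) / 5 = 10.8333/5 = 2.1667
  S[A,B] = ((0.1667)·(-0.1667) + (1.1667)·(1.8333) + (-2.8333)·(-2.1667) + (0.1667)·(-4.1667) + (0.1667)·(2.8333) + (1.1667)·(1.8333)) / 5 = 10.1667/5 = 2.0333
  S[B,B] = ((-0.1667)·(-0.1667) + (1.8333)·(1.8333) + (-2.1667)·(-2.1667) + (-4.1667)·(-4.1667) + (2.8333)·(2.8333) + (1.8333)·(1.8333)) / 5 = 36.8333/5 = 7.3667
  S = [[2.1667, 2.0333],
 [2.0333, 7.3667]].

Step 3 — invert S. det(S) = 2.1667·7.3667 - (2.0333)² = 11.8267.
  S^{-1} = (1/det) · [[d, -b], [-b, a]] = [[0.6229, -0.1719],
 [-0.1719, 0.1832]].

Step 4 — quadratic form (x̄ - mu_0)^T · S^{-1} · (x̄ - mu_0):
  S^{-1} · (x̄ - mu_0) = (1.5643, -0.2734),
  (x̄ - mu_0)^T · [...] = (2.8333)·(1.5643) + (1.1667)·(-0.2734) = 4.1131.

Step 5 — scale by n: T² = 6 · 4.1131 = 24.6787.

T² ≈ 24.6787
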